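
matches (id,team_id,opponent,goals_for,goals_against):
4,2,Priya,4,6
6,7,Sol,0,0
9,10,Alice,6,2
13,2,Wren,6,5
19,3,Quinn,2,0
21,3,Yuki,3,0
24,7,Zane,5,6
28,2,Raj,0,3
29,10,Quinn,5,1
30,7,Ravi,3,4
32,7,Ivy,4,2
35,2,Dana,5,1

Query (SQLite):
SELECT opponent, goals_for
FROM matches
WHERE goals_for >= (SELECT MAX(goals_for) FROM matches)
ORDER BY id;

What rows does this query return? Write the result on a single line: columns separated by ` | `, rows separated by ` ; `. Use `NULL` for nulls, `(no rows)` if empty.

Alice | 6 ; Wren | 6

Scalar subquery: MAX(goals_for) over all matches rows = 6.
Keep rows where goals_for >= that value.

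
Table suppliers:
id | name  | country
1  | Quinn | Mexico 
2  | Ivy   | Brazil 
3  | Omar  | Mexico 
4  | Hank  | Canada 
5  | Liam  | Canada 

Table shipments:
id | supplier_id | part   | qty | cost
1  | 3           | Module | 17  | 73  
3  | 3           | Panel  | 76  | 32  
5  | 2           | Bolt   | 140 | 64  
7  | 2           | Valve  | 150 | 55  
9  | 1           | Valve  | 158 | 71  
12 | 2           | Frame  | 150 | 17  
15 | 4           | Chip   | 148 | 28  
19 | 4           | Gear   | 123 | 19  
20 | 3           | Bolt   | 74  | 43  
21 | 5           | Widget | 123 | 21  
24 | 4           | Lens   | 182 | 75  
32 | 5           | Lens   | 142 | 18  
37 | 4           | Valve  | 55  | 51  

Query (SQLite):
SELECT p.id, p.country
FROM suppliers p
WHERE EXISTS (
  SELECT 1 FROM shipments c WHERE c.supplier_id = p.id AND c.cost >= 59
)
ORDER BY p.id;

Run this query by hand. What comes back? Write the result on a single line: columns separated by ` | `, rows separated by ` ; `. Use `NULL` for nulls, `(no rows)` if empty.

1 | Mexico ; 2 | Brazil ; 3 | Mexico ; 4 | Canada

For each suppliers row, check whether any shipments with matching supplier_id has cost >= 59.
Keep rows where that is true.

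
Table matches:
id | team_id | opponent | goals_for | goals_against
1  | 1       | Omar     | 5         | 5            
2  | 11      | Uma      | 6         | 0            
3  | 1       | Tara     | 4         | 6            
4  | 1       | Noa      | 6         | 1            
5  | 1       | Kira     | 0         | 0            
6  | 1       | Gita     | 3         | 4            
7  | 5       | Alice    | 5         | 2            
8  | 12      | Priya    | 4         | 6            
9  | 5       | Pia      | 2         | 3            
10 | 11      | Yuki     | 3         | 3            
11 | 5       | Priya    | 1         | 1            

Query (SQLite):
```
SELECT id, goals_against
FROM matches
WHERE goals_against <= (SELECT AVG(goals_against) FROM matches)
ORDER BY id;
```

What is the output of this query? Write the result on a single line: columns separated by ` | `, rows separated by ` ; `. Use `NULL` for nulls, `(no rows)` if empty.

Scalar subquery: AVG(goals_against) over all matches rows = 2.818182 (≈; comparison uses full precision).
Keep rows where goals_against <= that value.

2 | 0 ; 4 | 1 ; 5 | 0 ; 7 | 2 ; 11 | 1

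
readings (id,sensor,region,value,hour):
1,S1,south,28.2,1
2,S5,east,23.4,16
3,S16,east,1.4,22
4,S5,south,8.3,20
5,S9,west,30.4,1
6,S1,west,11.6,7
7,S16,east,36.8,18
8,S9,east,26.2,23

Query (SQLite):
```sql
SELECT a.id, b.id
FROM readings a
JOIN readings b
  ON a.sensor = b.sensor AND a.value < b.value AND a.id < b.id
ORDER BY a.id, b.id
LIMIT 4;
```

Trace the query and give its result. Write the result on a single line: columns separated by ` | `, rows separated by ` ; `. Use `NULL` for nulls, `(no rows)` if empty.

3 | 7

Pairs (a,b) with same sensor, a.value < b.value, a.id < b.id.
sensor groups: S1:{1,6} S16:{3,7} S5:{2,4} S9:{5,8}
Ordered by (a.id, b.id); first 4.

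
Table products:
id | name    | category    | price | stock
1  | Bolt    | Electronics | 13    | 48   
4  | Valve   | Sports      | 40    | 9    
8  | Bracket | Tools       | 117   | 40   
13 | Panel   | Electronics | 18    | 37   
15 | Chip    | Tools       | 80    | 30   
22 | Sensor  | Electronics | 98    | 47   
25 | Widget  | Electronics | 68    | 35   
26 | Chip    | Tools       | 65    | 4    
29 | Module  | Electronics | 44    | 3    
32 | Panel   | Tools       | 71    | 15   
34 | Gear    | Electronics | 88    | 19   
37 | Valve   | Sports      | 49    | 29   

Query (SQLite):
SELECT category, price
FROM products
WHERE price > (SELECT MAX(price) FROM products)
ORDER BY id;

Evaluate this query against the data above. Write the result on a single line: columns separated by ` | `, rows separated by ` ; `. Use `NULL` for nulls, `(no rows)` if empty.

(no rows)

Scalar subquery: MAX(price) over all products rows = 117.
Keep rows where price > that value.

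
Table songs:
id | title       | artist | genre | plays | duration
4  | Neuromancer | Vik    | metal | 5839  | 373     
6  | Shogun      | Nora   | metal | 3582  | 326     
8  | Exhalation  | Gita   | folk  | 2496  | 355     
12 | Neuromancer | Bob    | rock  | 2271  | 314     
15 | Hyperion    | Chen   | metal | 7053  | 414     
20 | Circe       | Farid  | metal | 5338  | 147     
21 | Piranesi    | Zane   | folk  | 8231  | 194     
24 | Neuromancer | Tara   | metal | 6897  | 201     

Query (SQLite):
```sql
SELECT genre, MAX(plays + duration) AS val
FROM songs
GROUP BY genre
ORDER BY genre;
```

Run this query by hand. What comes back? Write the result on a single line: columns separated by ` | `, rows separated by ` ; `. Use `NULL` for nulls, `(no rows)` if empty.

For each row compute plays + duration.
Group by genre; take MAX of the expression per group.
  folk: ids {8, 21} → MAX(plays + duration)=8425
  metal: ids {4, 6, 15, 20, 24} → MAX(plays + duration)=7467
  rock: ids {12} → MAX(plays + duration)=2585

folk | 8425 ; metal | 7467 ; rock | 2585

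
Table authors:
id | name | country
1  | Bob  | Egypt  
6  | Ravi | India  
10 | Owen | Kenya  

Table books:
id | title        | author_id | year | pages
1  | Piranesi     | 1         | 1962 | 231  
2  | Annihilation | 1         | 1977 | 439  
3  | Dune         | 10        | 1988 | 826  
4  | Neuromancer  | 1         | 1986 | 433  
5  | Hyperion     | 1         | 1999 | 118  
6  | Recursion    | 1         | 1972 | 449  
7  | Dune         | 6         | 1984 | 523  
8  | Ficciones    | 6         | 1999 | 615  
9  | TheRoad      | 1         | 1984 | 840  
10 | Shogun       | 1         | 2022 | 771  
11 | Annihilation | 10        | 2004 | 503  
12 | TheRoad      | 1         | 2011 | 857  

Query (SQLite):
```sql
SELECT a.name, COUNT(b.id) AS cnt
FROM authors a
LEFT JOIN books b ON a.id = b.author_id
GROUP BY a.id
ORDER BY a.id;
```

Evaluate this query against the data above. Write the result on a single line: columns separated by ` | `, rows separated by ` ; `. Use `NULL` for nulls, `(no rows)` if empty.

Bob | 8 ; Ravi | 2 ; Owen | 2

LEFT JOIN keeps every authors row; unmatched ones get NULL for books columns.
Group by authors.id and compute COUNT(b.id). COUNT(col) of an all-NULL group is 0.
  1: ids {1, 2, 4, 5, 6, 9, 10, 12} → COUNT(b.id)=8
  6: ids {7, 8} → COUNT(b.id)=2
  10: ids {3, 11} → COUNT(b.id)=2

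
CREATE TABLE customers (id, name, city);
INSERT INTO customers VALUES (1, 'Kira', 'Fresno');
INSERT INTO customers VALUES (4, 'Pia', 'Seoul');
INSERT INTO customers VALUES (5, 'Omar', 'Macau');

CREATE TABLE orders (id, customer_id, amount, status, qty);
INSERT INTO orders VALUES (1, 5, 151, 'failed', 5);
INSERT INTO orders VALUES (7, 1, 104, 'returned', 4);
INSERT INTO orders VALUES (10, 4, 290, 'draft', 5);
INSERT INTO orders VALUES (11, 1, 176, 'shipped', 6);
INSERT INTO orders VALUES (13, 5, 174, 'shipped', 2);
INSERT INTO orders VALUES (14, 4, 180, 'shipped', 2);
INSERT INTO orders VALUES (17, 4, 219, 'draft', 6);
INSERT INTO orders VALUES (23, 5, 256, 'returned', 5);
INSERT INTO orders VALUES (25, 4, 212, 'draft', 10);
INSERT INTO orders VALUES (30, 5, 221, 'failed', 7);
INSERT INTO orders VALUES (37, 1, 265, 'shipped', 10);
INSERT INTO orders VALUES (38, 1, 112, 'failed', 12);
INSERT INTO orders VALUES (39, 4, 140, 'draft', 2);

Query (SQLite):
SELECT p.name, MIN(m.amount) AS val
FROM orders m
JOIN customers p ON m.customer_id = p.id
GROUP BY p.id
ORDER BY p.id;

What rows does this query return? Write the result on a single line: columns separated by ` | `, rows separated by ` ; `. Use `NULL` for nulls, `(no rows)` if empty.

Kira | 104 ; Pia | 140 ; Omar | 151

Join each orders row to its customers via customer_id.
Group joined rows by customers.id; compute MIN(m.amount) per group.
  1: ids {7, 11, 37, 38} → MIN(m.amount)=104
  4: ids {10, 14, 17, 25, 39} → MIN(m.amount)=140
  5: ids {1, 13, 23, 30} → MIN(m.amount)=151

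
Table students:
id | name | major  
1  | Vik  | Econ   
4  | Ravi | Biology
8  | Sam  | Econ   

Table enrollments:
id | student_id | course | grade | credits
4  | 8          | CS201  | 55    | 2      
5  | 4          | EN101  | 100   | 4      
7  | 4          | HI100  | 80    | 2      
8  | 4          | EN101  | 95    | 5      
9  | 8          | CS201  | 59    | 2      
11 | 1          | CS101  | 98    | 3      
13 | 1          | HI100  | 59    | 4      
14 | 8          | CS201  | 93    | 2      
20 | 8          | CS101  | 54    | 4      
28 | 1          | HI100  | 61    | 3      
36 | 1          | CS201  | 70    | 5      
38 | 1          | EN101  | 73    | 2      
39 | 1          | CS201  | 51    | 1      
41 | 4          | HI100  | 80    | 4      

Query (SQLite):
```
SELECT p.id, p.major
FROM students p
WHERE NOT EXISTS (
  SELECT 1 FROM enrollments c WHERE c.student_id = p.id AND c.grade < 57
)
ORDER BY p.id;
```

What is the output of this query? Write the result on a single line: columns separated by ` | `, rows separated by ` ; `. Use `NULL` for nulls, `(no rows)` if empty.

For each students row, check whether any enrollments with matching student_id has grade < 57.
Keep rows where that is false.

4 | Biology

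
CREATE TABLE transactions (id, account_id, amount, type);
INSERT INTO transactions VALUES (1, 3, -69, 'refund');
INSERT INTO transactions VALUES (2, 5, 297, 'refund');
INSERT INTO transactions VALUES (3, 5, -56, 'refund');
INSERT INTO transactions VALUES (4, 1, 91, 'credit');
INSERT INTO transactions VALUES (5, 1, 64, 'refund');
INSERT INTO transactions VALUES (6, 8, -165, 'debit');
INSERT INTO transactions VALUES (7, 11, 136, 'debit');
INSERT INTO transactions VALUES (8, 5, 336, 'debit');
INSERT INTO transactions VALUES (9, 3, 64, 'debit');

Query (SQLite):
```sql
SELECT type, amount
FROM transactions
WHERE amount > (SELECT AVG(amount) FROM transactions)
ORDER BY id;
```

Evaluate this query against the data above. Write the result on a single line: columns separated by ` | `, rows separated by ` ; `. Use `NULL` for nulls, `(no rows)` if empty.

refund | 297 ; credit | 91 ; debit | 136 ; debit | 336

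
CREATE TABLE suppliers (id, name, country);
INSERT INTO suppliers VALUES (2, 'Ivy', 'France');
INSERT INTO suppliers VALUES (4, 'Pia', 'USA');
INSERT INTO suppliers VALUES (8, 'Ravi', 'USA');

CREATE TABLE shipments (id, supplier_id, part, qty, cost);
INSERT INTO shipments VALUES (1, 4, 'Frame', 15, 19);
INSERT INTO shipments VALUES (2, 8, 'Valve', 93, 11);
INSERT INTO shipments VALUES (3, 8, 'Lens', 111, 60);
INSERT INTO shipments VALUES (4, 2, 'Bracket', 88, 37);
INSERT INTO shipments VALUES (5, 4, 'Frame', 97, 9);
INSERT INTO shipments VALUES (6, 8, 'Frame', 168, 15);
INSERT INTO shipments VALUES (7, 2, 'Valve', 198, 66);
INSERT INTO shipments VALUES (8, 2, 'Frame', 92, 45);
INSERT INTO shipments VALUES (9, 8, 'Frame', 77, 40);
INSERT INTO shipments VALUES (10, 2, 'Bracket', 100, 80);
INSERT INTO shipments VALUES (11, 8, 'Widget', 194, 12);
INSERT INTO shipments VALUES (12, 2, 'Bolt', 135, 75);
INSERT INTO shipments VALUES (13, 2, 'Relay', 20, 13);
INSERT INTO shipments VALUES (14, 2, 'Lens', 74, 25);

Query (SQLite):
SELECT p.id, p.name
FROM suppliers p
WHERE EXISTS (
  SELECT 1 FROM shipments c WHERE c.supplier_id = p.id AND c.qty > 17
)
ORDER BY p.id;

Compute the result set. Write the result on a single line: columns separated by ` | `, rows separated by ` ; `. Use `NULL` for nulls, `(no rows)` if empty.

For each suppliers row, check whether any shipments with matching supplier_id has qty > 17.
Keep rows where that is true.

2 | Ivy ; 4 | Pia ; 8 | Ravi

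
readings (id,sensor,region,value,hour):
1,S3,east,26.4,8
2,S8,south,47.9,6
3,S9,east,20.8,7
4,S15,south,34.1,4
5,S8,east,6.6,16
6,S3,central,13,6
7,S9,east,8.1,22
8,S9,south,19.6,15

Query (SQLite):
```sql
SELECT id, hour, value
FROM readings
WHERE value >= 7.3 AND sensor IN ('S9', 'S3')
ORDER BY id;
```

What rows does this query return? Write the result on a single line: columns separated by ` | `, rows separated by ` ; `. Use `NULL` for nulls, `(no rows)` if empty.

1 | 8 | 26.4 ; 3 | 7 | 20.8 ; 6 | 6 | 13 ; 7 | 22 | 8.1 ; 8 | 15 | 19.6

value >= 7.3: ids {1, 2, 3, 4, 6, 7, 8}
sensor IN ('S9', 'S3'): ids {1, 3, 6, 7, 8}
Combine with AND.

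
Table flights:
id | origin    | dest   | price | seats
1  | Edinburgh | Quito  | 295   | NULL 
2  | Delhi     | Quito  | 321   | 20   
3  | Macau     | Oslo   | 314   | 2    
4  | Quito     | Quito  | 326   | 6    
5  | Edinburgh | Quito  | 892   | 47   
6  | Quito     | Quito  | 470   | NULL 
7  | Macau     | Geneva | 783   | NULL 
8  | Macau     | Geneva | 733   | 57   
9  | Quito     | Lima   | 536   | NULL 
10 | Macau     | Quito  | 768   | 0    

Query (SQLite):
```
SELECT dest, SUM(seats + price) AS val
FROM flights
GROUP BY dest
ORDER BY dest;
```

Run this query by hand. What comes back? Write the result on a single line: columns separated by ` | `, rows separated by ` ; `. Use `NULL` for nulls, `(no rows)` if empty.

Geneva | 790 ; Lima | NULL ; Oslo | 316 ; Quito | 2380

For each row compute seats + price.
Group by dest; take SUM of the expression per group.
  Geneva: ids {7, 8} → SUM(seats + price)=790
  Lima: ids {9} → SUM(seats + price)=NULL
  Oslo: ids {3} → SUM(seats + price)=316
  Quito: ids {1, 2, 4, 5, 6, 10} → SUM(seats + price)=2380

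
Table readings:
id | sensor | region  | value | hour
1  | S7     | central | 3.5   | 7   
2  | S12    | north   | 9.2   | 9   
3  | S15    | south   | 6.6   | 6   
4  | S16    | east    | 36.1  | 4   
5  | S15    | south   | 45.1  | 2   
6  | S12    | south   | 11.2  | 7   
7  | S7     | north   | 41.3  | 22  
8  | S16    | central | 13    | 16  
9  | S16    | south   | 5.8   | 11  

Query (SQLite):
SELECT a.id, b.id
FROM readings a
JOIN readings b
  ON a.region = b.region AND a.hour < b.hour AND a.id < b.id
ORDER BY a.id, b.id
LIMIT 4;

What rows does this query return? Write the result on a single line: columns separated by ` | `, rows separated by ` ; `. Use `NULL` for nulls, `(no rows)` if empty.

Pairs (a,b) with same region, a.hour < b.hour, a.id < b.id.
region groups: central:{1,8} east:{4} north:{2,7} south:{3,5,6,9}
Ordered by (a.id, b.id); first 4.

1 | 8 ; 2 | 7 ; 3 | 6 ; 3 | 9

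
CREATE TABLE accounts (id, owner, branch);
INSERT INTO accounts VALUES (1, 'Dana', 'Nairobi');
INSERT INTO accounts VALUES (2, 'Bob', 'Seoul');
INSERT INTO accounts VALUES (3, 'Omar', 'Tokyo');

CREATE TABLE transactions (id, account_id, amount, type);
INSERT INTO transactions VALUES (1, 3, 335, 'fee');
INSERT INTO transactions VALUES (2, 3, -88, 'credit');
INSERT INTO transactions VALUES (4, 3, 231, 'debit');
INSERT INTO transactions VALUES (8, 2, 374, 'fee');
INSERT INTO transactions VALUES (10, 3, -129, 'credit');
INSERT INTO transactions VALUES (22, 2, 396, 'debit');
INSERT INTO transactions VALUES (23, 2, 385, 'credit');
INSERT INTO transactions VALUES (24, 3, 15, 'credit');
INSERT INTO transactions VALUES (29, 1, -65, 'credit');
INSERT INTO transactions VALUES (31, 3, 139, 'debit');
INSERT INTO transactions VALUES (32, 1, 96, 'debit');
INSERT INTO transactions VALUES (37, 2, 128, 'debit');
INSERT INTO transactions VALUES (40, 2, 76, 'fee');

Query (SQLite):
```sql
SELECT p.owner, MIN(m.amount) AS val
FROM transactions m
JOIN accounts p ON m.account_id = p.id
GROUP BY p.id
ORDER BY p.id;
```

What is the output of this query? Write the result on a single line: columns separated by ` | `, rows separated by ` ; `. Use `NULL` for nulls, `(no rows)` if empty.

Join each transactions row to its accounts via account_id.
Group joined rows by accounts.id; compute MIN(m.amount) per group.
  1: ids {29, 32} → MIN(m.amount)=-65
  2: ids {8, 22, 23, 37, 40} → MIN(m.amount)=76
  3: ids {1, 2, 4, 10, 24, 31} → MIN(m.amount)=-129

Dana | -65 ; Bob | 76 ; Omar | -129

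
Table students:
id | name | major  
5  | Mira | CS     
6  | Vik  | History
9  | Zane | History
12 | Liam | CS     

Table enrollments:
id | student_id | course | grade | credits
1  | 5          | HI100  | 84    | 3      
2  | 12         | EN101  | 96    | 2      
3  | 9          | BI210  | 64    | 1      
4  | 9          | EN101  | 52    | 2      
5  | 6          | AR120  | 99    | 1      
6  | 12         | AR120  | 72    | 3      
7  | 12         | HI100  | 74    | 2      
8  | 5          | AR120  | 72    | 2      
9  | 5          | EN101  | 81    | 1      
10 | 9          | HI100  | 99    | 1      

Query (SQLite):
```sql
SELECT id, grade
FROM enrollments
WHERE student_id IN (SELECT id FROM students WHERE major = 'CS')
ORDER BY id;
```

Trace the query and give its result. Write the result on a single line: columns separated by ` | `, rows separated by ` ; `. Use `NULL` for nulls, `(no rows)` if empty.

1 | 84 ; 2 | 96 ; 6 | 72 ; 7 | 74 ; 8 | 72 ; 9 | 81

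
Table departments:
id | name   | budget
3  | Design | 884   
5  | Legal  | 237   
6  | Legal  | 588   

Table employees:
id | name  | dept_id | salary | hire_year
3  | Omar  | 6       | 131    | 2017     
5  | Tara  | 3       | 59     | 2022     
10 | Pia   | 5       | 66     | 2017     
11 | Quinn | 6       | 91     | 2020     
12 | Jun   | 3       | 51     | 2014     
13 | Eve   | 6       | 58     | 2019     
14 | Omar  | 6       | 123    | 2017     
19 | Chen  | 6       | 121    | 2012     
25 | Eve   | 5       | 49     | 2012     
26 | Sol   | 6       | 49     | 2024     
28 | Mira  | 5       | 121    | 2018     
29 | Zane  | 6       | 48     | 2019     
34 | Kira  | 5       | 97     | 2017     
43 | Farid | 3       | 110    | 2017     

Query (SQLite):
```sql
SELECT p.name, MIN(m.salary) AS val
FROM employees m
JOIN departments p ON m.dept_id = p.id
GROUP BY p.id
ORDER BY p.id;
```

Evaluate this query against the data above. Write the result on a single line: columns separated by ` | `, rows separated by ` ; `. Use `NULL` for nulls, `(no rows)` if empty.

Join each employees row to its departments via dept_id.
Group joined rows by departments.id; compute MIN(m.salary) per group.
  3: ids {5, 12, 43} → MIN(m.salary)=51
  5: ids {10, 25, 28, 34} → MIN(m.salary)=49
  6: ids {3, 11, 13, 14, 19, 26, 29} → MIN(m.salary)=48

Design | 51 ; Legal | 49 ; Legal | 48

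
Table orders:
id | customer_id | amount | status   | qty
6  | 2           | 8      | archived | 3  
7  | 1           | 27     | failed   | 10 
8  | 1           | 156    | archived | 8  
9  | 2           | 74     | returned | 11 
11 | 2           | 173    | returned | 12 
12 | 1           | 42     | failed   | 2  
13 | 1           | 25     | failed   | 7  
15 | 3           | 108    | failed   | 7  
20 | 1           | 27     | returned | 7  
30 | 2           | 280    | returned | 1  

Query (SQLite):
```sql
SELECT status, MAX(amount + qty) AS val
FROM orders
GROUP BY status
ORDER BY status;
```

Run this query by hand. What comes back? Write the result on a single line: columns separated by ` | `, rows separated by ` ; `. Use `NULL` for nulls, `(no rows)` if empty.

For each row compute amount + qty.
Group by status; take MAX of the expression per group.
  archived: ids {6, 8} → MAX(amount + qty)=164
  failed: ids {7, 12, 13, 15} → MAX(amount + qty)=115
  returned: ids {9, 11, 20, 30} → MAX(amount + qty)=281

archived | 164 ; failed | 115 ; returned | 281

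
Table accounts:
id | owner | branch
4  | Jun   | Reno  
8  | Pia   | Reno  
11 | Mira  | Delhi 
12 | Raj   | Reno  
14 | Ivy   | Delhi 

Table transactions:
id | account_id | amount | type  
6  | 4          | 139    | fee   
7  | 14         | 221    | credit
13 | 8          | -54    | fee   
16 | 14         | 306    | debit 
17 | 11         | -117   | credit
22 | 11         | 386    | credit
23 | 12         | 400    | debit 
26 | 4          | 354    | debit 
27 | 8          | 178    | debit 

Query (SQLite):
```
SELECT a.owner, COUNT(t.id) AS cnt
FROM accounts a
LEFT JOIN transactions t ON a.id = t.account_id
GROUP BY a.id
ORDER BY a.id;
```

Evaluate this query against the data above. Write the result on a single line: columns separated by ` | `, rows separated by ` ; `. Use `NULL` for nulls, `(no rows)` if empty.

Jun | 2 ; Pia | 2 ; Mira | 2 ; Raj | 1 ; Ivy | 2

LEFT JOIN keeps every accounts row; unmatched ones get NULL for transactions columns.
Group by accounts.id and compute COUNT(t.id). COUNT(col) of an all-NULL group is 0.
  4: ids {6, 26} → COUNT(t.id)=2
  8: ids {13, 27} → COUNT(t.id)=2
  11: ids {17, 22} → COUNT(t.id)=2
  12: ids {23} → COUNT(t.id)=1
  14: ids {7, 16} → COUNT(t.id)=2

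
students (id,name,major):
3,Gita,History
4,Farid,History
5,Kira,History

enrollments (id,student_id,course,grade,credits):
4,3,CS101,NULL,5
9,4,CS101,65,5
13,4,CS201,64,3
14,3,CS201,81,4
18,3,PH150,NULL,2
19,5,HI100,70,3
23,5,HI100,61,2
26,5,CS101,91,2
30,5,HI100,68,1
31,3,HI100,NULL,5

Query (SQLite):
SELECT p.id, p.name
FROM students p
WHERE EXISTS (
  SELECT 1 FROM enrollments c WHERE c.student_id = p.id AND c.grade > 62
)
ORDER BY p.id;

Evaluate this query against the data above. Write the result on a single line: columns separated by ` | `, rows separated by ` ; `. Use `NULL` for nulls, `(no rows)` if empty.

For each students row, check whether any enrollments with matching student_id has grade > 62.
Keep rows where that is true.

3 | Gita ; 4 | Farid ; 5 | Kira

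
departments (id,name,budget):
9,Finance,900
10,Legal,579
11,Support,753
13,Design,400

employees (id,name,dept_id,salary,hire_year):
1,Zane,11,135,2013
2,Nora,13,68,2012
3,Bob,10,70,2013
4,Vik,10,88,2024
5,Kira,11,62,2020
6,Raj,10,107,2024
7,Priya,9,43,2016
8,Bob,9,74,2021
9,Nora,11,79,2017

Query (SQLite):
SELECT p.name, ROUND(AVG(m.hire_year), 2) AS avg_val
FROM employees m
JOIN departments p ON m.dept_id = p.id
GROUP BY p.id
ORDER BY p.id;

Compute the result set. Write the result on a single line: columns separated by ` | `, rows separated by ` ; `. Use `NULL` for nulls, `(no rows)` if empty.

Join each employees row to its departments via dept_id.
Group joined rows by departments.id; compute ROUND(AVG(m.hire_year), 2) per group.
  9: ids {7, 8} → ROUND(AVG(m.hire_year), 2)=2018.5
  10: ids {3, 4, 6} → ROUND(AVG(m.hire_year), 2)=2020.33
  11: ids {1, 5, 9} → ROUND(AVG(m.hire_year), 2)=2016.67
  13: ids {2} → ROUND(AVG(m.hire_year), 2)=2012

Finance | 2018.5 ; Legal | 2020.33 ; Support | 2016.67 ; Design | 2012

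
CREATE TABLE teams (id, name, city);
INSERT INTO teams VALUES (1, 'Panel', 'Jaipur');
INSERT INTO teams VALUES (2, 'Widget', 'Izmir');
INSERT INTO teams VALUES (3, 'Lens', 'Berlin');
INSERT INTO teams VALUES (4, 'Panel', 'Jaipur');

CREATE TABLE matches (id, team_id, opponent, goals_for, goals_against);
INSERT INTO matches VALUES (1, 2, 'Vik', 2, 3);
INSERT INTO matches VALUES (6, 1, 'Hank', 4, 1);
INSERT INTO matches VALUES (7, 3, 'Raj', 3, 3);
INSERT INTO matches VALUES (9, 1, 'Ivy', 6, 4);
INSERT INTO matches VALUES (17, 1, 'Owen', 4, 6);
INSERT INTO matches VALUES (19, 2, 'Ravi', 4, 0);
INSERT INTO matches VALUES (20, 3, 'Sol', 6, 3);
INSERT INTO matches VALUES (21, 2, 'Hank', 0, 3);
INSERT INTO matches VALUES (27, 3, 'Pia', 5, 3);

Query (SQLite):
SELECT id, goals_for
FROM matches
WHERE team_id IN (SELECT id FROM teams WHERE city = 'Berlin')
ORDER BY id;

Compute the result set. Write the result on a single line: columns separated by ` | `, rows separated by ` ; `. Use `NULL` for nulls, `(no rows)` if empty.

Inner query: teams.id where city = 'Berlin'.
Outer: keep matches rows whose team_id is in that set.
Inner query → {3}

7 | 3 ; 20 | 6 ; 27 | 5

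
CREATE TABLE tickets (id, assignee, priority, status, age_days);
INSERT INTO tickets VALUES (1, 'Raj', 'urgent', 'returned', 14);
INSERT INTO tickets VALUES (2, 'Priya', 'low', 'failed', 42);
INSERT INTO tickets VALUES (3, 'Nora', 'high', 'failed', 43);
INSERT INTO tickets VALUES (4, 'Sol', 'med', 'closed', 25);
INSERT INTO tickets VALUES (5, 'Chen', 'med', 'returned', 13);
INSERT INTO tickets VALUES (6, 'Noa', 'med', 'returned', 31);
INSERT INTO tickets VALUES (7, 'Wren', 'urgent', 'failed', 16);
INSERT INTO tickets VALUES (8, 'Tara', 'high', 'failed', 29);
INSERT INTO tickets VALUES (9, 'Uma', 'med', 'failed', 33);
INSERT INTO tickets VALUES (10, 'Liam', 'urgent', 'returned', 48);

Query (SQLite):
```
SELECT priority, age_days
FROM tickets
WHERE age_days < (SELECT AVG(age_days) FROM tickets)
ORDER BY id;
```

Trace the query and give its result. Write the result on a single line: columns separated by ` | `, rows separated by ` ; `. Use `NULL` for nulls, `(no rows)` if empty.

Scalar subquery: AVG(age_days) over all tickets rows = 29.4.
Keep rows where age_days < that value.

urgent | 14 ; med | 25 ; med | 13 ; urgent | 16 ; high | 29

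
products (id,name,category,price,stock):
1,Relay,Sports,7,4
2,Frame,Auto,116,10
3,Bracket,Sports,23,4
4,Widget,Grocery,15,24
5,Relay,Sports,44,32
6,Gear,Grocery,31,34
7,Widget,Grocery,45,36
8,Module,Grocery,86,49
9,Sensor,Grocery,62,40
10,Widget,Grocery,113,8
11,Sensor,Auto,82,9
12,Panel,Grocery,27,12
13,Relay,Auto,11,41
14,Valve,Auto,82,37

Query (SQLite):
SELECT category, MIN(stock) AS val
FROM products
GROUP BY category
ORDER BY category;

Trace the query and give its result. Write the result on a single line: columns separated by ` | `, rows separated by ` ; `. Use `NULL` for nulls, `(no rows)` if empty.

Partition products by category; compute MIN(stock) within each group.
  Auto: ids {2, 11, 13, 14} → MIN(stock)=9
  Grocery: ids {4, 6, 7, 8, 9, 10, 12} → MIN(stock)=8
  Sports: ids {1, 3, 5} → MIN(stock)=4

Auto | 9 ; Grocery | 8 ; Sports | 4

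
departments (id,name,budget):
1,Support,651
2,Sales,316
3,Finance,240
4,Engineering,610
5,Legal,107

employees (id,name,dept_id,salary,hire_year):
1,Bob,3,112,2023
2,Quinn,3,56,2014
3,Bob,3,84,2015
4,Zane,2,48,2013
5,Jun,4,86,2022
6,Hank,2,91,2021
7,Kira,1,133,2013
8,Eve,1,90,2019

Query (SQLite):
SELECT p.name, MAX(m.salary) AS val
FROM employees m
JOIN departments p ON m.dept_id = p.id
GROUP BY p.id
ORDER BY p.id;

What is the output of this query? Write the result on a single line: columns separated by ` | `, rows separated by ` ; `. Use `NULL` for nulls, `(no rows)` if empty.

Support | 133 ; Sales | 91 ; Finance | 112 ; Engineering | 86

Join each employees row to its departments via dept_id.
Group joined rows by departments.id; compute MAX(m.salary) per group.
  1: ids {7, 8} → MAX(m.salary)=133
  2: ids {4, 6} → MAX(m.salary)=91
  3: ids {1, 2, 3} → MAX(m.salary)=112
  4: ids {5} → MAX(m.salary)=86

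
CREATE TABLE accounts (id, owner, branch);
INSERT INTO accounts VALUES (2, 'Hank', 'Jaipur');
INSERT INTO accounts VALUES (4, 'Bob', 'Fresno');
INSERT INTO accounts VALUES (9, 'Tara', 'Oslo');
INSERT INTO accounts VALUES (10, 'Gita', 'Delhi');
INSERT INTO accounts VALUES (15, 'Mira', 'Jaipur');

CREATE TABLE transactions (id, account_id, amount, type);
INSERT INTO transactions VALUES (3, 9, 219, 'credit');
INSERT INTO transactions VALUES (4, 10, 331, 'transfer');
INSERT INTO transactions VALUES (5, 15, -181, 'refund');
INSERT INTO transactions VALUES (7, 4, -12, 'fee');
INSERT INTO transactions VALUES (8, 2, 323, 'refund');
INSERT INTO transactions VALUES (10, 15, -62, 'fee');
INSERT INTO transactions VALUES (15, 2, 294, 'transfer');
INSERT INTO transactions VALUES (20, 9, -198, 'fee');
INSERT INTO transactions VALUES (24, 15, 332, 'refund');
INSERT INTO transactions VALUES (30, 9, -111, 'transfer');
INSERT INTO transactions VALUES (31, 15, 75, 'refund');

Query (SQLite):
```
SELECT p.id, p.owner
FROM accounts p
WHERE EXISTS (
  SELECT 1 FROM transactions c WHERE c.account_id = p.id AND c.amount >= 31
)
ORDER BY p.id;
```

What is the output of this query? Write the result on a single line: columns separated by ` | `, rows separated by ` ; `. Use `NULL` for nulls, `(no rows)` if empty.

2 | Hank ; 9 | Tara ; 10 | Gita ; 15 | Mira

For each accounts row, check whether any transactions with matching account_id has amount >= 31.
Keep rows where that is true.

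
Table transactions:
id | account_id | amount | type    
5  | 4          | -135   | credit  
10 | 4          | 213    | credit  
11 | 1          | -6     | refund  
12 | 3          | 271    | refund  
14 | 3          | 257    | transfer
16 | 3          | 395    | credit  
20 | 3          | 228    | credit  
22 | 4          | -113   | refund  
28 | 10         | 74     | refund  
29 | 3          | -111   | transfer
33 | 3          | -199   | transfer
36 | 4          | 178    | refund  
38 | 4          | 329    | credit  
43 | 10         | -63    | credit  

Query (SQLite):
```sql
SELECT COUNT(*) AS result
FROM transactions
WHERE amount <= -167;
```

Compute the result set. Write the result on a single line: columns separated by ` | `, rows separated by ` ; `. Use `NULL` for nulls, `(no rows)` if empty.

1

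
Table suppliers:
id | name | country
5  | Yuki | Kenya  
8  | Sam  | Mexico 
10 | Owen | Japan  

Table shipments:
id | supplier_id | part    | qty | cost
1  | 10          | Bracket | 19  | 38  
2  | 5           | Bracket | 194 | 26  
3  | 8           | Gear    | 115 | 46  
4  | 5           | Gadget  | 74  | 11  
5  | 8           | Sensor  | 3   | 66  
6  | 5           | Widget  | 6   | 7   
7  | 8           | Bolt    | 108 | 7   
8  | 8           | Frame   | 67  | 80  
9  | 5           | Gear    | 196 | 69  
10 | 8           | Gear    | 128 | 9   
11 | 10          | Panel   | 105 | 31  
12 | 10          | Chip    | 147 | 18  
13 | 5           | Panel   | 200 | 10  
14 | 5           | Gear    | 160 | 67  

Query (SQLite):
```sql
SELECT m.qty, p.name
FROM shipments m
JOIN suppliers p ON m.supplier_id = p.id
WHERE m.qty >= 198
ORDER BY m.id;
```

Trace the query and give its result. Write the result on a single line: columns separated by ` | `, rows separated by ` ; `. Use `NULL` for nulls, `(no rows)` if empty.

200 | Yuki

Each shipments row matches the suppliers row where supplier_id = suppliers.id.
Then keep rows with m.qty >= 198.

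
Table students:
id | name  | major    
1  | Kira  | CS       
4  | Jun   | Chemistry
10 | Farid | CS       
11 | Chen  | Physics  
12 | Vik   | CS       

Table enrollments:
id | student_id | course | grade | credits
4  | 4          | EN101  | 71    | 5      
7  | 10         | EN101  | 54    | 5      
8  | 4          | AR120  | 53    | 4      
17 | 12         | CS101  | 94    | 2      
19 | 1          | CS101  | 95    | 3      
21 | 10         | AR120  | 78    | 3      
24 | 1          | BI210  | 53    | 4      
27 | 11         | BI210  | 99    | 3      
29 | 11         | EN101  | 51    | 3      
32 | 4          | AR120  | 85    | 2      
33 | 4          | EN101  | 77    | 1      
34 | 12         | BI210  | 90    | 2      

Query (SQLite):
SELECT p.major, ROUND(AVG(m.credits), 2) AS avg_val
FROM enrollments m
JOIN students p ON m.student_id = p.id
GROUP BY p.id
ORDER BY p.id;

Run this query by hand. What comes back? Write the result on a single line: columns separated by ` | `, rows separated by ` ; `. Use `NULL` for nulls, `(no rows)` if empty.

Join each enrollments row to its students via student_id.
Group joined rows by students.id; compute ROUND(AVG(m.credits), 2) per group.
  1: ids {19, 24} → ROUND(AVG(m.credits), 2)=3.5
  4: ids {4, 8, 32, 33} → ROUND(AVG(m.credits), 2)=3
  10: ids {7, 21} → ROUND(AVG(m.credits), 2)=4
  11: ids {27, 29} → ROUND(AVG(m.credits), 2)=3
  12: ids {17, 34} → ROUND(AVG(m.credits), 2)=2

CS | 3.5 ; Chemistry | 3 ; CS | 4 ; Physics | 3 ; CS | 2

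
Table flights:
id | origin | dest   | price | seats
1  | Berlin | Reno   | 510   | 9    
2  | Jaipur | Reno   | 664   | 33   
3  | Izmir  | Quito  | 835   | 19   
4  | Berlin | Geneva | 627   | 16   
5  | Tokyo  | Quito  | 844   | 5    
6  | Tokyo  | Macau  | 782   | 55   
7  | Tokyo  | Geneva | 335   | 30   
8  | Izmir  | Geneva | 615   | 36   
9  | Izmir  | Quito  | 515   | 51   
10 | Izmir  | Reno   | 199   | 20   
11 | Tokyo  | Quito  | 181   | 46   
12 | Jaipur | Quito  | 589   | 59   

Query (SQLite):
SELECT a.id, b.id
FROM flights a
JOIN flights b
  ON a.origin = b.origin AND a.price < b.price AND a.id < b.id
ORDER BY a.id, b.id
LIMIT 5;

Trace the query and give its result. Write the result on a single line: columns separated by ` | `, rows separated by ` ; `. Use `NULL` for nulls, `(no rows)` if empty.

1 | 4

Pairs (a,b) with same origin, a.price < b.price, a.id < b.id.
origin groups: Berlin:{1,4} Izmir:{3,8,9,10} Jaipur:{2,12} Tokyo:{5,6,7,11}
Ordered by (a.id, b.id); first 5.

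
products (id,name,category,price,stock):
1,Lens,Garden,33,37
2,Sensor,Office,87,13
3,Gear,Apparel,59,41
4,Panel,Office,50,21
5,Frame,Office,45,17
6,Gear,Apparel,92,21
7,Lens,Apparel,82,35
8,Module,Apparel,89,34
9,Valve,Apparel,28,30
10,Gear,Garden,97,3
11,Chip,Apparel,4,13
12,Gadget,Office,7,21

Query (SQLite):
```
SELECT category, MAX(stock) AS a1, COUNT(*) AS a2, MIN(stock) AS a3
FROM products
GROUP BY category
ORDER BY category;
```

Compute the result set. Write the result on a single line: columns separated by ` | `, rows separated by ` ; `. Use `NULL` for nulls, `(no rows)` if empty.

Group products by category.
Per group compute: MAX(stock), COUNT(*), MIN(stock).
  Apparel: ids {3, 6, 7, 8, 9, 11} → MAX(stock)=41, COUNT(*)=6, MIN(stock)=13
  Garden: ids {1, 10} → MAX(stock)=37, COUNT(*)=2, MIN(stock)=3
  Office: ids {2, 4, 5, 12} → MAX(stock)=21, COUNT(*)=4, MIN(stock)=13

Apparel | 41 | 6 | 13 ; Garden | 37 | 2 | 3 ; Office | 21 | 4 | 13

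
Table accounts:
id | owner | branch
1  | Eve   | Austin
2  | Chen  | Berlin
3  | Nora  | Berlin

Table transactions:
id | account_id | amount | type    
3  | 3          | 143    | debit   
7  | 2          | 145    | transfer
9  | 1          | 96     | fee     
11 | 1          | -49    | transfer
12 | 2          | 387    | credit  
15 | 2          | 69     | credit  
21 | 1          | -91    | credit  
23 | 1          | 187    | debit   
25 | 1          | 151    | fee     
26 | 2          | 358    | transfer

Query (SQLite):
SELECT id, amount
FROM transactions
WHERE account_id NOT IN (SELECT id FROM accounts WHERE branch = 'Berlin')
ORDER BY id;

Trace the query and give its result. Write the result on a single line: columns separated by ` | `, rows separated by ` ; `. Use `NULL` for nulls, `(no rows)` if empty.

Inner query: accounts.id where branch = 'Berlin'.
Outer: keep transactions rows whose account_id is not in that set.
Inner query → {2, 3}

9 | 96 ; 11 | -49 ; 21 | -91 ; 23 | 187 ; 25 | 151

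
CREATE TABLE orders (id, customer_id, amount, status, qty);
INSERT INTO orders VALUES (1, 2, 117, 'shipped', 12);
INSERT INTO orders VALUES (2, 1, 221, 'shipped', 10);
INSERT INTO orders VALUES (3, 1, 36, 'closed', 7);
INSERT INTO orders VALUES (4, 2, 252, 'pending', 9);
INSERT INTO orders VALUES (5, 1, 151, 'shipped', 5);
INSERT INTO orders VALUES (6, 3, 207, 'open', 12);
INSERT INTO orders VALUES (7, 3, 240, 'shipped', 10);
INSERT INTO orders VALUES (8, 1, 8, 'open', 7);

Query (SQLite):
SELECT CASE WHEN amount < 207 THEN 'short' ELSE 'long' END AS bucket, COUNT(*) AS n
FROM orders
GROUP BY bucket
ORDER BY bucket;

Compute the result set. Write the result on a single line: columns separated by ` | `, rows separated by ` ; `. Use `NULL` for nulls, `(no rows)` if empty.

long | 4 ; short | 4

Bucket rows by amount < 207 → 'short' else 'long'; count each bucket.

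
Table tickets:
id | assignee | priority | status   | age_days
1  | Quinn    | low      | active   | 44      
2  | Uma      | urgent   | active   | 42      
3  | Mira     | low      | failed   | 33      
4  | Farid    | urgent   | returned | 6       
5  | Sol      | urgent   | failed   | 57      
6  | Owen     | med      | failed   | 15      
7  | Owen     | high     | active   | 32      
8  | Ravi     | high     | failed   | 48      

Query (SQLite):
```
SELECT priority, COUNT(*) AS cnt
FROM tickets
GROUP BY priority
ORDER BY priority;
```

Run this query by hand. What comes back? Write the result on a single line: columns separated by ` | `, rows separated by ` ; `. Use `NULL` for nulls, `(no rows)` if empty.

Partition tickets by priority; compute COUNT(*) within each group.
  high: ids {7, 8} → COUNT(*)=2
  low: ids {1, 3} → COUNT(*)=2
  med: ids {6} → COUNT(*)=1
  urgent: ids {2, 4, 5} → COUNT(*)=3

high | 2 ; low | 2 ; med | 1 ; urgent | 3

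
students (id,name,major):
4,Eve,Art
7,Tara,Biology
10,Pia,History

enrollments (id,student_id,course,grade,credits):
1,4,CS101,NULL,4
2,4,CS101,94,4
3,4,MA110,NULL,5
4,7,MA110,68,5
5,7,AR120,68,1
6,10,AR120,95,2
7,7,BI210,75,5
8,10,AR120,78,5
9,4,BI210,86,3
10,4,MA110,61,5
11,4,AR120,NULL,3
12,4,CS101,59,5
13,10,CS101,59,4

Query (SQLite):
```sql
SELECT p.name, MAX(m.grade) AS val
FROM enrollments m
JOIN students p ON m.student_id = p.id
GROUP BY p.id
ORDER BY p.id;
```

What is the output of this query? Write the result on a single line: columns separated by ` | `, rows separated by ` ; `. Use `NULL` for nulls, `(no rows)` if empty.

Eve | 94 ; Tara | 75 ; Pia | 95

Join each enrollments row to its students via student_id.
Group joined rows by students.id; compute MAX(m.grade) per group.
  4: ids {1, 2, 3, 9, 10, 11, 12} → MAX(m.grade)=94
  7: ids {4, 5, 7} → MAX(m.grade)=75
  10: ids {6, 8, 13} → MAX(m.grade)=95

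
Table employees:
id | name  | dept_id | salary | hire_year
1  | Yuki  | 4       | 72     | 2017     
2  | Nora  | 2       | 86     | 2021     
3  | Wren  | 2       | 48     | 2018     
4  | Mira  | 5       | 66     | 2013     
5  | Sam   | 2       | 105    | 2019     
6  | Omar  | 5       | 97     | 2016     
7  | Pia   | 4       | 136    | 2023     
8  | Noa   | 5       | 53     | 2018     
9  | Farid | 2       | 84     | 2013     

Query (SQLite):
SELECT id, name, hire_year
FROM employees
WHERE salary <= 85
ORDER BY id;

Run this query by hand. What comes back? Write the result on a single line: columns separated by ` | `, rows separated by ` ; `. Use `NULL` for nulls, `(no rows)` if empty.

1 | Yuki | 2017 ; 3 | Wren | 2018 ; 4 | Mira | 2013 ; 8 | Noa | 2018 ; 9 | Farid | 2013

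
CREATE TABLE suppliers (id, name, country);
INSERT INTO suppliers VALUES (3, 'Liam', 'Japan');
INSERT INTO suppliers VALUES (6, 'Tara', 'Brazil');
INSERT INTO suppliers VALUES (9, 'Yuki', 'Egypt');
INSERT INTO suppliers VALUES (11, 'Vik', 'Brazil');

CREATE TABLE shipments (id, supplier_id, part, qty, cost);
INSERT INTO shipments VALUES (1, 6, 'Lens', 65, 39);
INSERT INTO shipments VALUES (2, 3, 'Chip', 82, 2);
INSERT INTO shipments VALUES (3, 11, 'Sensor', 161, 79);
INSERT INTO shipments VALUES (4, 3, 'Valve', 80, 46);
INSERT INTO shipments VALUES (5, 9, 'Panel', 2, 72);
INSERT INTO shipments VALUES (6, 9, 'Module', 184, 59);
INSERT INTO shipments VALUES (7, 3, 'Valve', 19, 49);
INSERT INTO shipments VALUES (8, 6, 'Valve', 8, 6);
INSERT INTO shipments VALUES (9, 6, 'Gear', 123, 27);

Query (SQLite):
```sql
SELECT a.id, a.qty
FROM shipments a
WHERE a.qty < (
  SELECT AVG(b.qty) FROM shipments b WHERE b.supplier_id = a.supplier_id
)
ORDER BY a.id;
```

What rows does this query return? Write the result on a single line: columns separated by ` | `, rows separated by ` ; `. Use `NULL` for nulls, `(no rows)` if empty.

1 | 65 ; 5 | 2 ; 7 | 19 ; 8 | 8

For each shipments row a, compute AVG(qty) over rows sharing a.supplier_id.
Keep row a if a.qty < that per-group AVG.
  supplier_id=3: AVG(qty) = 60.333333
  supplier_id=6: AVG(qty) = 65.333333
  supplier_id=9: AVG(qty) = 93.0
  supplier_id=11: AVG(qty) = 161.0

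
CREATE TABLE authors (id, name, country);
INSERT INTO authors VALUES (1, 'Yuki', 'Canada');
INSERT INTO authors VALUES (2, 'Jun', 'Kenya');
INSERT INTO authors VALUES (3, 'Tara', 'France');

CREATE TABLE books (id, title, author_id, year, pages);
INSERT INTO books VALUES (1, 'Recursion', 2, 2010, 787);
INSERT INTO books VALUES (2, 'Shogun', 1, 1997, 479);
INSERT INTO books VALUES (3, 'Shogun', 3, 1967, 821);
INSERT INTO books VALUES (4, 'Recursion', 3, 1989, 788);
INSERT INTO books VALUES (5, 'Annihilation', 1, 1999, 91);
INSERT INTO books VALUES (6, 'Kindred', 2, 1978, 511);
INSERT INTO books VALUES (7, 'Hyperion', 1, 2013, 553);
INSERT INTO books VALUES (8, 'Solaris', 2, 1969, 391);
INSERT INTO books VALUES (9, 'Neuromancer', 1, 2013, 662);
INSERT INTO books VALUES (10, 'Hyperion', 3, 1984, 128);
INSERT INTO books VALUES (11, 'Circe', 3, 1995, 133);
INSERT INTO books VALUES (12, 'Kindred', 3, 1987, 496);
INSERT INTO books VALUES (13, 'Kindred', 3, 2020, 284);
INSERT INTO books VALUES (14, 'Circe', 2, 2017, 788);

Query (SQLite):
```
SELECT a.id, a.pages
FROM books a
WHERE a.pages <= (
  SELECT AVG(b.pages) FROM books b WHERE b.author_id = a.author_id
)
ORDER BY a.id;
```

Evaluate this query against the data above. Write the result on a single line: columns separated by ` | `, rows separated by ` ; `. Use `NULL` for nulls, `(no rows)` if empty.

For each books row a, compute AVG(pages) over rows sharing a.author_id.
Keep row a if a.pages <= that per-group AVG.
  author_id=1: AVG(pages) = 446.25
  author_id=2: AVG(pages) = 619.25
  author_id=3: AVG(pages) = 441.666667

5 | 91 ; 6 | 511 ; 8 | 391 ; 10 | 128 ; 11 | 133 ; 13 | 284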